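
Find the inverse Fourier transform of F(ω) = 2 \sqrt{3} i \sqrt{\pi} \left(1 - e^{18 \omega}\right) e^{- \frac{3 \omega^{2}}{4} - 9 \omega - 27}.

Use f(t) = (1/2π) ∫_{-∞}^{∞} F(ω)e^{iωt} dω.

f(t) = 4 e^{- \frac{t^{2}}{3}} \sin{\left(6 t \right)}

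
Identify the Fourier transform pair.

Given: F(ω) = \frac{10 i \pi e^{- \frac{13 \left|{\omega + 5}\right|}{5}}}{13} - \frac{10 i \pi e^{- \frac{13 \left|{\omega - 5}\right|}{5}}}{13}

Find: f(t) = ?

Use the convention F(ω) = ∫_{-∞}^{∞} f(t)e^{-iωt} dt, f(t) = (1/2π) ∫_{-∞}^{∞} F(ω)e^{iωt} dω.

f(t) = \frac{4 \sin{\left(5 t \right)}}{t^{2} + \frac{169}{25}}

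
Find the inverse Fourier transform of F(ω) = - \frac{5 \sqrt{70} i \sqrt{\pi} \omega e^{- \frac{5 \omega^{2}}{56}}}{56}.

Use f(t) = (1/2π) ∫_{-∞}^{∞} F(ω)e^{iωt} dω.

f(t) = 7 t e^{- \frac{14 t^{2}}{5}}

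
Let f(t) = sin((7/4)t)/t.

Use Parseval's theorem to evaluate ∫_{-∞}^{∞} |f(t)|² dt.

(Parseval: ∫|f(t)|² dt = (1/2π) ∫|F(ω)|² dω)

∫|f(t)|² dt = \frac{7 \pi}{4}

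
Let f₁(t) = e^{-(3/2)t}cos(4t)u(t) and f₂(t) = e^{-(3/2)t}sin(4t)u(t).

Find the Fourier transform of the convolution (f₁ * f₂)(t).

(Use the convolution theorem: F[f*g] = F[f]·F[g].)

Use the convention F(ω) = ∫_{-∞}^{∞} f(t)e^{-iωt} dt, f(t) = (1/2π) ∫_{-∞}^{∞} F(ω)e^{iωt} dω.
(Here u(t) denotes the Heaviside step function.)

F[f₁*f₂](ω) = \frac{32 \left(2 i \omega + 3\right)}{\left(\left(2 i \omega + 3\right)^{2} + 64\right)^{2}}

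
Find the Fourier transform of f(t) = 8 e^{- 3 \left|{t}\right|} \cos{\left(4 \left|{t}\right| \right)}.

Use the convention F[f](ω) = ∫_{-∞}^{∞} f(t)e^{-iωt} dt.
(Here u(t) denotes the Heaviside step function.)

F(ω) = \frac{48 \left(\omega^{2} + 25\right)}{\omega^{4} - 14 \omega^{2} + 625}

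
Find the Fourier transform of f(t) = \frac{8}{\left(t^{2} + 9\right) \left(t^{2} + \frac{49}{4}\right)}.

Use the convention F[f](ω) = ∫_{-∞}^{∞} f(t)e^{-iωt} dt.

F(ω) = \frac{32 \pi e^{- 3 \left|{\omega}\right|}}{39} - \frac{64 \pi e^{- \frac{7 \left|{\omega}\right|}{2}}}{91}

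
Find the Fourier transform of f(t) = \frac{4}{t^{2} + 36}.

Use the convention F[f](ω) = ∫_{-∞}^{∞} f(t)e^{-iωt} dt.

F(ω) = \frac{2 \pi e^{- 6 \left|{\omega}\right|}}{3}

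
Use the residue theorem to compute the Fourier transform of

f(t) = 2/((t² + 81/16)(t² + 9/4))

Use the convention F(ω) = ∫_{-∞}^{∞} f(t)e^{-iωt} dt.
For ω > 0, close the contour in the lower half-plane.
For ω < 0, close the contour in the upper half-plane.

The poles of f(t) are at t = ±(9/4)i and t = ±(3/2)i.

Let g(z) = f(z)e^{-iωz}; for large |z| the factor e^{-iωz} decays in the lower half-plane when ω > 0 and in the upper half-plane when ω < 0.

Case ω > 0 (lower half-plane, clockwise contour ⇒ F(ω) = -2πi·ΣRes):
  Res_{z = - \frac{9 i}{4}} g(z) = - \frac{64 i e^{- \frac{9 \omega}{4}}}{405}
  Res_{z = - \frac{3 i}{2}} g(z) = \frac{32 i e^{- \frac{3 \omega}{2}}}{135}
  F(ω) = -2πi·ΣRes = \frac{64 \pi e^{- \frac{3 \omega}{2}}}{135} - \frac{128 \pi e^{- \frac{9 \omega}{4}}}{405}

Case ω < 0 (upper half-plane, counterclockwise contour ⇒ F(ω) = +2πi·ΣRes):
  Res_{z = \frac{9 i}{4}} g(z) = \frac{64 i e^{\frac{9 \omega}{4}}}{405}
  Res_{z = \frac{3 i}{2}} g(z) = - \frac{32 i e^{\frac{3 \omega}{2}}}{135}
  F(ω) = 2πi·ΣRes = \frac{64 \pi \left(- 2 e^{\frac{9 \omega}{4}} + 3 e^{\frac{3 \omega}{2}}\right)}{405}

Both cases combine into a single formula in |ω|:

F(ω) = \frac{64 \pi e^{- \frac{3 \left|{\omega}\right|}{2}}}{135} - \frac{128 \pi e^{- \frac{9 \left|{\omega}\right|}{4}}}{405}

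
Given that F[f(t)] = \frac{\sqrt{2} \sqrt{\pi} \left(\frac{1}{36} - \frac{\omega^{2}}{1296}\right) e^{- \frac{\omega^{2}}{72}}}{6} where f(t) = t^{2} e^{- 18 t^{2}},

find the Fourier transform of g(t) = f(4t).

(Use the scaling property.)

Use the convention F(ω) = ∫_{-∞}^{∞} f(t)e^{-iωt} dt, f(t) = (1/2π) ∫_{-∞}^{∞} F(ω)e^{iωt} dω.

F[g](ω) = \frac{\sqrt{2} \sqrt{\pi} \left(576 - \omega^{2}\right) e^{- \frac{\omega^{2}}{1152}}}{497664}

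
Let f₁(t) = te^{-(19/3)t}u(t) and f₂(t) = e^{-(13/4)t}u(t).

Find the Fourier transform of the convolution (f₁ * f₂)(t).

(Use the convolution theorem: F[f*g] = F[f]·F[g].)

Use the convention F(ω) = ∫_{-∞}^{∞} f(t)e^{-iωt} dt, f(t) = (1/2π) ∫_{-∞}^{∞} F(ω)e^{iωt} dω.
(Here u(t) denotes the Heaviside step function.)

F[f₁*f₂](ω) = \frac{36}{\left(3 i \omega + 19\right)^{2} \left(4 i \omega + 13\right)}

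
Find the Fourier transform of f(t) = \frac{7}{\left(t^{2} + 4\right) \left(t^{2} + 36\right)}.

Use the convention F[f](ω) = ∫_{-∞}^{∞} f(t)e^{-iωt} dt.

F(ω) = \frac{7 \pi \left(3 e^{4 \left|{\omega}\right|} - 1\right) e^{- 6 \left|{\omega}\right|}}{192}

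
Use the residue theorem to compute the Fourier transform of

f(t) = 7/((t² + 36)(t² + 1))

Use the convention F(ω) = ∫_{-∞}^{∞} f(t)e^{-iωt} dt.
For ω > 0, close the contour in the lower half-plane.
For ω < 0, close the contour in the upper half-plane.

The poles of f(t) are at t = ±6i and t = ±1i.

Let g(z) = f(z)e^{-iωz}; for large |z| the factor e^{-iωz} decays in the lower half-plane when ω > 0 and in the upper half-plane when ω < 0.

Case ω > 0 (lower half-plane, clockwise contour ⇒ F(ω) = -2πi·ΣRes):
  Res_{z = - 6 i} g(z) = - \frac{i e^{- 6 \omega}}{60}
  Res_{z = - i} g(z) = \frac{i e^{- \omega}}{10}
  F(ω) = -2πi·ΣRes = \frac{\pi e^{- \omega}}{5} - \frac{\pi e^{- 6 \omega}}{30}

Case ω < 0 (upper half-plane, counterclockwise contour ⇒ F(ω) = +2πi·ΣRes):
  Res_{z = 6 i} g(z) = \frac{i e^{6 \omega}}{60}
  Res_{z = i} g(z) = - \frac{i e^{\omega}}{10}
  F(ω) = 2πi·ΣRes = \frac{\pi \left(6 - e^{5 \omega}\right) e^{\omega}}{30}

Both cases combine into a single formula in |ω|:

F(ω) = \frac{\pi e^{- \left|{\omega}\right|}}{5} - \frac{\pi e^{- 6 \left|{\omega}\right|}}{30}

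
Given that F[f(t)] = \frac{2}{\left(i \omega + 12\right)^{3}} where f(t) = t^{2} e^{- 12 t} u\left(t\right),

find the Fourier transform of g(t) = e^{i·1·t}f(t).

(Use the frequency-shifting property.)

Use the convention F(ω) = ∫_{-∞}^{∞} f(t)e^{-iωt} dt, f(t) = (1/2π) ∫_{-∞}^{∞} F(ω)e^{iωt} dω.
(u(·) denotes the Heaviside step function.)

F[g](ω) = \frac{2}{\left(i \left(\omega - 1\right) + 12\right)^{3}}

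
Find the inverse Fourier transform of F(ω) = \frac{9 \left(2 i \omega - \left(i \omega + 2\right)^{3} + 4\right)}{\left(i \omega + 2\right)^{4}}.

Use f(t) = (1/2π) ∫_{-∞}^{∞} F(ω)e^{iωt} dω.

f(t) = 9 \left(t^{2} - 1\right) e^{- 2 t} u\left(t\right)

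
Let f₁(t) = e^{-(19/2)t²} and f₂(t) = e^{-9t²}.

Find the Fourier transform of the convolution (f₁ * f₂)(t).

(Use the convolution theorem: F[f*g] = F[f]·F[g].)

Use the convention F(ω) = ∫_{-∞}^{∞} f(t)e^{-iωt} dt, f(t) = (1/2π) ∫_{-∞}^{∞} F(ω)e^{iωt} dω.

F[f₁*f₂](ω) = \frac{\sqrt{38} \pi e^{- \frac{37 \omega^{2}}{684}}}{57}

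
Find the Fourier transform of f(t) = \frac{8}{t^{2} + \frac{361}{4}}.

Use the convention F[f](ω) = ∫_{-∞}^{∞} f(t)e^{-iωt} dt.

F(ω) = \frac{16 \pi e^{- \frac{19 \left|{\omega}\right|}{2}}}{19}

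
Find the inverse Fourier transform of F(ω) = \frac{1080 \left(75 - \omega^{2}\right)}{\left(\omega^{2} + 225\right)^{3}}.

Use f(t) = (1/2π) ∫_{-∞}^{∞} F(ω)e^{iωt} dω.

f(t) = 6 t^{2} e^{- 15 \left|{t}\right|}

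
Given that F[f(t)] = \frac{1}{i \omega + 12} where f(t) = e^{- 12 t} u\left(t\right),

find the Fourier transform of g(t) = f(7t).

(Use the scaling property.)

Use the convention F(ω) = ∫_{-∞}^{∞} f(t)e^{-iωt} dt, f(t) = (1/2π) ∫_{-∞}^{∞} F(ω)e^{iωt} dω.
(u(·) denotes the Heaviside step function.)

F[g](ω) = \frac{1}{i \omega + 84}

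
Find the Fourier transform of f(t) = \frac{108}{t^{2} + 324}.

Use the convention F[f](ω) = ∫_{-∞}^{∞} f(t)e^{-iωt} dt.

F(ω) = 6 \pi e^{- 18 \left|{\omega}\right|}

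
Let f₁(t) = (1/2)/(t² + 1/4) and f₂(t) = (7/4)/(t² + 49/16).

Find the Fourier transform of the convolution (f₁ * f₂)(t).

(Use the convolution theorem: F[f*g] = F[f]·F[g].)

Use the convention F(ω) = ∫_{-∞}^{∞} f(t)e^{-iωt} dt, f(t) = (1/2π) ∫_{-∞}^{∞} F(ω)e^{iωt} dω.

F[f₁*f₂](ω) = \pi^{2} e^{- \frac{9 \left|{\omega}\right|}{4}}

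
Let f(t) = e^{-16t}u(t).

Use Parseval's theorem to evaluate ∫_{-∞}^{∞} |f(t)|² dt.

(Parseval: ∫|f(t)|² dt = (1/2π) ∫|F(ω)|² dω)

∫|f(t)|² dt = \frac{1}{32}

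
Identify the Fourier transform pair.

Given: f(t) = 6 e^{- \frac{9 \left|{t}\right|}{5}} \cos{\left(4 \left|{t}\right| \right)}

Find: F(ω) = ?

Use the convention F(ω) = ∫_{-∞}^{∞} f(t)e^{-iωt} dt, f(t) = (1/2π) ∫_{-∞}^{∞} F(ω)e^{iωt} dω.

F(ω) = \frac{540 \left(25 \omega^{2} + 481\right)}{625 \omega^{4} - 15950 \omega^{2} + 231361}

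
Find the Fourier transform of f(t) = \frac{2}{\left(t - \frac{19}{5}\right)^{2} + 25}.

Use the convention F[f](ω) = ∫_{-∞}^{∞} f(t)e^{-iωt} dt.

F(ω) = \frac{2 \pi e^{- \frac{19 i \omega}{5} - 5 \left|{\omega}\right|}}{5}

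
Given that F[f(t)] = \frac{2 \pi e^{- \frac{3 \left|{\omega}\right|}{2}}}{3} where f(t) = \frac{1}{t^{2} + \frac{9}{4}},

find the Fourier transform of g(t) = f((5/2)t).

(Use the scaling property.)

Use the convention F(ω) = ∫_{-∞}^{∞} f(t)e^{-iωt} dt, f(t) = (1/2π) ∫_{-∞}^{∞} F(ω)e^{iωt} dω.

F[g](ω) = \frac{4 \pi e^{- \frac{3 \left|{\omega}\right|}{5}}}{15}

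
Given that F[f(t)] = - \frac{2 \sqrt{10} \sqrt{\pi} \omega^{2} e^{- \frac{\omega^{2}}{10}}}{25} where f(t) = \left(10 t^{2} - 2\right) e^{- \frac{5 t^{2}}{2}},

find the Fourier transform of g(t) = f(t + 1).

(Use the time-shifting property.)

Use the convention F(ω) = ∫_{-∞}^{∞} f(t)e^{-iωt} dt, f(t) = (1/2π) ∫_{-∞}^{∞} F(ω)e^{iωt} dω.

F[g](ω) = - \frac{2 \sqrt{10} \sqrt{\pi} \omega^{2} e^{- \omega \left(\frac{\omega}{10} - i\right)}}{25}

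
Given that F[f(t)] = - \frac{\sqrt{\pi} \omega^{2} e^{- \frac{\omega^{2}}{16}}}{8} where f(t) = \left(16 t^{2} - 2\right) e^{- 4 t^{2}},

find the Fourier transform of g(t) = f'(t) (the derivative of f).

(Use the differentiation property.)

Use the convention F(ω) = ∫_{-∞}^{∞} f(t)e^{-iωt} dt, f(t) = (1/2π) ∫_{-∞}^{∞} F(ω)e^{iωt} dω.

F[g](ω) = - \frac{i \sqrt{\pi} \omega^{3} e^{- \frac{\omega^{2}}{16}}}{8}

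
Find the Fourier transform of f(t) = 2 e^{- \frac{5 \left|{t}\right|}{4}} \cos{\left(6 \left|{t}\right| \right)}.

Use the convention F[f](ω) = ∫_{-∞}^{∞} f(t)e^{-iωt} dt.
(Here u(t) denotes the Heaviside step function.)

F(ω) = \frac{80 \left(16 \omega^{2} + 601\right)}{256 \omega^{4} - 17632 \omega^{2} + 361201}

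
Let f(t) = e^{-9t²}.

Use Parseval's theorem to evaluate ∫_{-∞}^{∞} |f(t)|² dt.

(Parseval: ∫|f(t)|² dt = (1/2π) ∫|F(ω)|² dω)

∫|f(t)|² dt = \frac{\sqrt{2} \sqrt{\pi}}{6}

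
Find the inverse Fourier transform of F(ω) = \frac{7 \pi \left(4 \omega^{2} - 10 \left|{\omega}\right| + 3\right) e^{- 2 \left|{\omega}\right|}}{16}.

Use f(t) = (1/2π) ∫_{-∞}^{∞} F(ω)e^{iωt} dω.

f(t) = \frac{7 t^{4}}{\left(t^{2} + 4\right)^{3}}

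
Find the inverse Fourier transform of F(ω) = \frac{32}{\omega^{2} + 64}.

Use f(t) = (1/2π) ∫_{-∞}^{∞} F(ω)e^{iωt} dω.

f(t) = 2 e^{- 8 \left|{t}\right|}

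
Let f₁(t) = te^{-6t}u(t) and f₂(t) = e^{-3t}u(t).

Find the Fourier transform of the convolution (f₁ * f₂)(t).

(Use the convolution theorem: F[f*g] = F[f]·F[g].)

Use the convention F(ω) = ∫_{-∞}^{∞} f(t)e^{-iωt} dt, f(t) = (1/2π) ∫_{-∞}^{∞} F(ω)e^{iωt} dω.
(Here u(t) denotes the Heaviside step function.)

F[f₁*f₂](ω) = \frac{1}{\left(i \omega + 3\right) \left(i \omega + 6\right)^{2}}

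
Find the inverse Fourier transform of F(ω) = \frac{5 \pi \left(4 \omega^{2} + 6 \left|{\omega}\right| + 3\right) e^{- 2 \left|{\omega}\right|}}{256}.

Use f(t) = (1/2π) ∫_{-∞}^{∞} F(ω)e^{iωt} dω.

f(t) = \frac{5}{\left(t^{2} + 4\right)^{3}}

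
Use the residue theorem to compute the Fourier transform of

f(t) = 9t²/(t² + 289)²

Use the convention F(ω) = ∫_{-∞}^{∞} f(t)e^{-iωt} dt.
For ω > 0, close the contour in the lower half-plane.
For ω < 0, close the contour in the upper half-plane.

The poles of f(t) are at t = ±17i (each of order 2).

Let g(z) = f(z)e^{-iωz}; for large |z| the factor e^{-iωz} decays in the lower half-plane when ω > 0 and in the upper half-plane when ω < 0.

Case ω > 0 (lower half-plane, clockwise contour ⇒ F(ω) = -2πi·ΣRes):
  Res_{z = - 17 i} g(z) = \frac{9 i \left(1 - 17 \omega\right) e^{- 17 \omega}}{68} (pole of order 2)
  F(ω) = -2πi·ΣRes = \frac{9 \pi \left(1 - 17 \omega\right) e^{- 17 \omega}}{34}

Case ω < 0 (upper half-plane, counterclockwise contour ⇒ F(ω) = +2πi·ΣRes):
  Res_{z = 17 i} g(z) = \frac{9 i \left(- 17 \omega - 1\right) e^{17 \omega}}{68} (pole of order 2)
  F(ω) = 2πi·ΣRes = \frac{9 \pi \left(17 \omega + 1\right) e^{17 \omega}}{34}

Both cases combine into a single formula in |ω|:

F(ω) = \frac{9 \pi \left(1 - 17 \left|{\omega}\right|\right) e^{- 17 \left|{\omega}\right|}}{34}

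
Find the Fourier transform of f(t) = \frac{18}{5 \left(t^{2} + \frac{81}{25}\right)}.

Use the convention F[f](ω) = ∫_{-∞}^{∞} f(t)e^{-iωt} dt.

F(ω) = 2 \pi e^{- \frac{9 \left|{\omega}\right|}{5}}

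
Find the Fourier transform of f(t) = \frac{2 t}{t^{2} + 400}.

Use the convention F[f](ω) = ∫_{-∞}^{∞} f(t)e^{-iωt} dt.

F(ω) = - 2 i \pi e^{- 20 \left|{\omega}\right|} \operatorname{sign}{\left(\omega \right)}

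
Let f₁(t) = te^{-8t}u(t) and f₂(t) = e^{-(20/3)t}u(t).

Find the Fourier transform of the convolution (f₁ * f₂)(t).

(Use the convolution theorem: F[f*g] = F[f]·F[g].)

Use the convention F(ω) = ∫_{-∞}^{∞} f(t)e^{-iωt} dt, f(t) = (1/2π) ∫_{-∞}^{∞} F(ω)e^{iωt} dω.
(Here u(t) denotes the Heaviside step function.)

F[f₁*f₂](ω) = \frac{3}{\left(i \omega + 8\right)^{2} \left(3 i \omega + 20\right)}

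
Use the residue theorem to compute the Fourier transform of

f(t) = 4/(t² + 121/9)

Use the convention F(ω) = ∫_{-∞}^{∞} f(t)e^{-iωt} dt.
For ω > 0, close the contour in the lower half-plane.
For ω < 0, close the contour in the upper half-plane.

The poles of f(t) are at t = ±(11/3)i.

Let g(z) = f(z)e^{-iωz}; for large |z| the factor e^{-iωz} decays in the lower half-plane when ω > 0 and in the upper half-plane when ω < 0.

Case ω > 0 (lower half-plane, clockwise contour ⇒ F(ω) = -2πi·ΣRes):
  Res_{z = - \frac{11 i}{3}} g(z) = \frac{6 i e^{- \frac{11 \omega}{3}}}{11}
  F(ω) = -2πi·ΣRes = \frac{12 \pi e^{- \frac{11 \omega}{3}}}{11}

Case ω < 0 (upper half-plane, counterclockwise contour ⇒ F(ω) = +2πi·ΣRes):
  Res_{z = \frac{11 i}{3}} g(z) = - \frac{6 i e^{\frac{11 \omega}{3}}}{11}
  F(ω) = 2πi·ΣRes = \frac{12 \pi e^{\frac{11 \omega}{3}}}{11}

Both cases combine into a single formula in |ω|:

F(ω) = \frac{12 \pi e^{- \frac{11 \left|{\omega}\right|}{3}}}{11}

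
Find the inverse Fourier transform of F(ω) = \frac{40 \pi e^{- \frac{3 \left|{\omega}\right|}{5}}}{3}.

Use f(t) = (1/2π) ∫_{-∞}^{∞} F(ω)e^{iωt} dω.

f(t) = \frac{8}{t^{2} + \frac{9}{25}}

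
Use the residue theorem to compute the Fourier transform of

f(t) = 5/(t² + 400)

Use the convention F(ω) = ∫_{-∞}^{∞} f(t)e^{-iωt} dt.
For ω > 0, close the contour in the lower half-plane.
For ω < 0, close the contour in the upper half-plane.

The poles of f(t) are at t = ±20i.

Let g(z) = f(z)e^{-iωz}; for large |z| the factor e^{-iωz} decays in the lower half-plane when ω > 0 and in the upper half-plane when ω < 0.

Case ω > 0 (lower half-plane, clockwise contour ⇒ F(ω) = -2πi·ΣRes):
  Res_{z = - 20 i} g(z) = \frac{i e^{- 20 \omega}}{8}
  F(ω) = -2πi·ΣRes = \frac{\pi e^{- 20 \omega}}{4}

Case ω < 0 (upper half-plane, counterclockwise contour ⇒ F(ω) = +2πi·ΣRes):
  Res_{z = 20 i} g(z) = - \frac{i e^{20 \omega}}{8}
  F(ω) = 2πi·ΣRes = \frac{\pi e^{20 \omega}}{4}

Both cases combine into a single formula in |ω|:

F(ω) = \frac{\pi e^{- 20 \left|{\omega}\right|}}{4}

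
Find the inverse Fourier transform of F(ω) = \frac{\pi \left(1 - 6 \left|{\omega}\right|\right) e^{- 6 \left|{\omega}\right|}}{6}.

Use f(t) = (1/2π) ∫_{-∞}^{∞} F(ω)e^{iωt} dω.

f(t) = \frac{2 t^{2}}{\left(t^{2} + 36\right)^{2}}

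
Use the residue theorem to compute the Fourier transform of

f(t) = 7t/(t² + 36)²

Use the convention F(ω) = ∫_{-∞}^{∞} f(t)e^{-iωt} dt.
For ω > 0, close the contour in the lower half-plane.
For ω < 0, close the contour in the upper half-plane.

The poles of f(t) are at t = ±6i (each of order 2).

Let g(z) = f(z)e^{-iωz}; for large |z| the factor e^{-iωz} decays in the lower half-plane when ω > 0 and in the upper half-plane when ω < 0.

Case ω > 0 (lower half-plane, clockwise contour ⇒ F(ω) = -2πi·ΣRes):
  Res_{z = - 6 i} g(z) = \frac{7 \omega e^{- 6 \omega}}{24} (pole of order 2)
  F(ω) = -2πi·ΣRes = - \frac{7 i \pi \omega e^{- 6 \omega}}{12}

Case ω < 0 (upper half-plane, counterclockwise contour ⇒ F(ω) = +2πi·ΣRes):
  Res_{z = 6 i} g(z) = - \frac{7 \omega e^{6 \omega}}{24} (pole of order 2)
  F(ω) = 2πi·ΣRes = - \frac{7 i \pi \omega e^{6 \omega}}{12}

Both cases combine into a single formula in |ω|:

F(ω) = - \frac{7 i \pi \omega e^{- 6 \left|{\omega}\right|}}{12}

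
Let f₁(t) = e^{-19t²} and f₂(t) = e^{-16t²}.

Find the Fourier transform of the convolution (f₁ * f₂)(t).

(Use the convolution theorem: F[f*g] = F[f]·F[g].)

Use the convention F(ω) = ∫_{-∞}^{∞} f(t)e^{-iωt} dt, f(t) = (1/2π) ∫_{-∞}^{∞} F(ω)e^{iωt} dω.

F[f₁*f₂](ω) = \frac{\sqrt{19} \pi e^{- \frac{35 \omega^{2}}{1216}}}{76}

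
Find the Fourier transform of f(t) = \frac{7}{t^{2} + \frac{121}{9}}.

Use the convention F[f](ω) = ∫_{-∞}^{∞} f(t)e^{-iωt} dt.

F(ω) = \frac{21 \pi e^{- \frac{11 \left|{\omega}\right|}{3}}}{11}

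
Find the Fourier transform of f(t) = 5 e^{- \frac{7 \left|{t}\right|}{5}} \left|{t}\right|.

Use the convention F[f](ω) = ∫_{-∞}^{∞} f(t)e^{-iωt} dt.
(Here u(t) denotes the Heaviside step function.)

F(ω) = \frac{250 \left(49 - 25 \omega^{2}\right)}{\left(25 \omega^{2} + 49\right)^{2}}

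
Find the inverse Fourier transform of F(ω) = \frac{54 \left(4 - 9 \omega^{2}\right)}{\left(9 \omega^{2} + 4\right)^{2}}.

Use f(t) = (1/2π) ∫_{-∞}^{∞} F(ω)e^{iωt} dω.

f(t) = 3 e^{- \frac{2 \left|{t}\right|}{3}} \left|{t}\right|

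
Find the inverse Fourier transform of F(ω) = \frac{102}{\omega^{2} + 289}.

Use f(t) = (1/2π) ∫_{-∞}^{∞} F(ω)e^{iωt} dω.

f(t) = 3 e^{- 17 \left|{t}\right|}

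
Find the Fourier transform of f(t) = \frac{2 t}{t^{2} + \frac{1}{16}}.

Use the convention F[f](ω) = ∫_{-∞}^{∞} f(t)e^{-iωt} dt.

F(ω) = - 2 i \pi e^{- \frac{\left|{\omega}\right|}{4}} \operatorname{sign}{\left(\omega \right)}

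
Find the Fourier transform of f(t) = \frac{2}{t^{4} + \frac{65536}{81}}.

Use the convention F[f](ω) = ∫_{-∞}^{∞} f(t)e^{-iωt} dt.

F(ω) = \frac{27 \pi e^{- \frac{8 \sqrt{2} \left|{\omega}\right|}{3}} \sin{\left(\frac{8 \sqrt{2} \left|{\omega}\right|}{3} + \frac{\pi}{4} \right)}}{2048}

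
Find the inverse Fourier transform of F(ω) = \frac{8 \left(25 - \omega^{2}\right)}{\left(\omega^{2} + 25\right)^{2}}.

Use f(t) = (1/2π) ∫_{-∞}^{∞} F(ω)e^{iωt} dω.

f(t) = 4 e^{- 5 \left|{t}\right|} \left|{t}\right|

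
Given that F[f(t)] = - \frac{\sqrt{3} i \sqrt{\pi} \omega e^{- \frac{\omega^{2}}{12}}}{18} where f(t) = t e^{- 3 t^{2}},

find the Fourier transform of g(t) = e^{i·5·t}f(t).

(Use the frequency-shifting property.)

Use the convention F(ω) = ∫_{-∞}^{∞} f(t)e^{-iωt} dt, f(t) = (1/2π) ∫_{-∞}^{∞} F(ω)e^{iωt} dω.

F[g](ω) = \frac{\sqrt{3} i \sqrt{\pi} \left(5 - \omega\right) e^{- \frac{\left(\omega - 5\right)^{2}}{12}}}{18}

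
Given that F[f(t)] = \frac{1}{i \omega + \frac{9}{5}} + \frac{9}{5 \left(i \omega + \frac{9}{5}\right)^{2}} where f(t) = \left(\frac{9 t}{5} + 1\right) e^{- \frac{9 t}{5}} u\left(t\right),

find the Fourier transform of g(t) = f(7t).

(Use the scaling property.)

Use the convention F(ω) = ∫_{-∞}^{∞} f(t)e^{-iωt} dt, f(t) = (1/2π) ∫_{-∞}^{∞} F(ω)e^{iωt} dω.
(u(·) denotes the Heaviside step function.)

F[g](ω) = \frac{5 \left(- 5 i \omega - 126\right)}{25 \omega^{2} - 630 i \omega - 3969}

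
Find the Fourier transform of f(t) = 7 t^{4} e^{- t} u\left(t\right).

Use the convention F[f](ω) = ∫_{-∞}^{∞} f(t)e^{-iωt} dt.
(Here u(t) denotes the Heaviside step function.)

F(ω) = \frac{168}{\left(i \omega + 1\right)^{5}}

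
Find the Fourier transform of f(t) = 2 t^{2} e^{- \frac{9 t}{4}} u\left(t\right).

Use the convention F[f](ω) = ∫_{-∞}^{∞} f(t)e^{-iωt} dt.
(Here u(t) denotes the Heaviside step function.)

F(ω) = \frac{256}{\left(4 i \omega + 9\right)^{3}}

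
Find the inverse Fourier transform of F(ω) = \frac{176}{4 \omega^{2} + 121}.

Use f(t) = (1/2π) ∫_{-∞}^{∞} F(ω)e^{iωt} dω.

f(t) = 4 e^{- \frac{11 \left|{t}\right|}{2}}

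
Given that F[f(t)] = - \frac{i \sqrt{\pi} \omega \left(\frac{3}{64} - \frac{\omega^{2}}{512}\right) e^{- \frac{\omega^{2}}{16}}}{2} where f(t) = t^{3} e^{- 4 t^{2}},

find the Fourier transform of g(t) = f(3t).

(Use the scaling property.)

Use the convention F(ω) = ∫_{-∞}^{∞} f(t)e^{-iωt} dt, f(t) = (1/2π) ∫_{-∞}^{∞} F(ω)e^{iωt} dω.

F[g](ω) = \frac{i \sqrt{\pi} \omega \left(\omega^{2} - 216\right) e^{- \frac{\omega^{2}}{144}}}{82944}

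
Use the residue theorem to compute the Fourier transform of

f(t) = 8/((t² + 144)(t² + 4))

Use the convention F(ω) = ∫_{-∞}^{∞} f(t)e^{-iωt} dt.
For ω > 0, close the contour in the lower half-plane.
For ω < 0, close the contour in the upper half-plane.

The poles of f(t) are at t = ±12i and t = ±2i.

Let g(z) = f(z)e^{-iωz}; for large |z| the factor e^{-iωz} decays in the lower half-plane when ω > 0 and in the upper half-plane when ω < 0.

Case ω > 0 (lower half-plane, clockwise contour ⇒ F(ω) = -2πi·ΣRes):
  Res_{z = - 12 i} g(z) = - \frac{i e^{- 12 \omega}}{420}
  Res_{z = - 2 i} g(z) = \frac{i e^{- 2 \omega}}{70}
  F(ω) = -2πi·ΣRes = \frac{\pi \left(6 e^{10 \omega} - 1\right) e^{- 12 \omega}}{210}

Case ω < 0 (upper half-plane, counterclockwise contour ⇒ F(ω) = +2πi·ΣRes):
  Res_{z = 12 i} g(z) = \frac{i e^{12 \omega}}{420}
  Res_{z = 2 i} g(z) = - \frac{i e^{2 \omega}}{70}
  F(ω) = 2πi·ΣRes = \frac{\pi \left(6 - e^{10 \omega}\right) e^{2 \omega}}{210}

Both cases combine into a single formula in |ω|:

F(ω) = \frac{\pi \left(6 e^{10 \left|{\omega}\right|} - 1\right) e^{- 12 \left|{\omega}\right|}}{210}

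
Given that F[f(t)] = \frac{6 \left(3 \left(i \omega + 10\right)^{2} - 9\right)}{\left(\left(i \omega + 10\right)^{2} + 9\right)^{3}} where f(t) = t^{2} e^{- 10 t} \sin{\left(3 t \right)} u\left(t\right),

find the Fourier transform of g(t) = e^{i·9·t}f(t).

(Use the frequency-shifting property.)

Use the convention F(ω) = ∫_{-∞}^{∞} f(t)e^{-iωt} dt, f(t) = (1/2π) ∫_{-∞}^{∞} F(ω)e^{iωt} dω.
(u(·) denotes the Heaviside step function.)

F[g](ω) = \frac{18 \left(\left(i \left(\omega - 9\right) + 10\right)^{2} - 3\right)}{\left(\left(i \left(\omega - 9\right) + 10\right)^{2} + 9\right)^{3}}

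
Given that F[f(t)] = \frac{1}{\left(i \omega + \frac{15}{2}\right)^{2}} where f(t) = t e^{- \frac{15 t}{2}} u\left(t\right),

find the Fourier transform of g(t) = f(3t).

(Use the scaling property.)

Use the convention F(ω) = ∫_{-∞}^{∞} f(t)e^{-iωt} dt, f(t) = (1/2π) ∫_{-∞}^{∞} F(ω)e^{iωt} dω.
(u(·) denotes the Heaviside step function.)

F[g](ω) = \frac{12}{\left(2 i \omega + 45\right)^{2}}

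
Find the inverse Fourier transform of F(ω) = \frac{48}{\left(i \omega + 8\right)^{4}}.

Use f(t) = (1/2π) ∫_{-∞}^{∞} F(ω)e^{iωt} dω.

f(t) = 8 t^{3} e^{- 8 t} u\left(t\right)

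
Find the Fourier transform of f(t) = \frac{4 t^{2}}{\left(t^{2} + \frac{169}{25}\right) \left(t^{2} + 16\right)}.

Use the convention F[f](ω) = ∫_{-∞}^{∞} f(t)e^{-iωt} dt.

F(ω) = \frac{400 \pi e^{- 4 \left|{\omega}\right|}}{231} - \frac{260 \pi e^{- \frac{13 \left|{\omega}\right|}{5}}}{231}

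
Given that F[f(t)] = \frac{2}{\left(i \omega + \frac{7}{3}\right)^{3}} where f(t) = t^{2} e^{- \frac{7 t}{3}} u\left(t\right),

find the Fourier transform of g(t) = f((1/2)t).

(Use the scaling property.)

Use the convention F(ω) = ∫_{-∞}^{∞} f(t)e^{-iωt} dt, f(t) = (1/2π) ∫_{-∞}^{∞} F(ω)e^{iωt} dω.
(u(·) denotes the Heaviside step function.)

F[g](ω) = \frac{108}{\left(6 i \omega + 7\right)^{3}}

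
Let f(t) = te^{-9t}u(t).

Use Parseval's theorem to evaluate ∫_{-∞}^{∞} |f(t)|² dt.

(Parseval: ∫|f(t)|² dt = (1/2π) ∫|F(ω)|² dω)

∫|f(t)|² dt = \frac{1}{2916}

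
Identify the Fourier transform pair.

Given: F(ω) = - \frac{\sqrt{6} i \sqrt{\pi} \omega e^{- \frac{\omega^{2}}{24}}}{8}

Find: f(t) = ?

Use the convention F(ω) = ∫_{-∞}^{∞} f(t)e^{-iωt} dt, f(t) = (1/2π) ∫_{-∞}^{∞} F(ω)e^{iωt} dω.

f(t) = 9 t e^{- 6 t^{2}}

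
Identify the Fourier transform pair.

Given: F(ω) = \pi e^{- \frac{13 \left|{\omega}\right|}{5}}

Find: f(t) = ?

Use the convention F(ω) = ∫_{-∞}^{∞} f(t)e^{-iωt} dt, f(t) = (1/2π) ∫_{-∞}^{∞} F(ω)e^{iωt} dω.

f(t) = \frac{13}{5 \left(t^{2} + \frac{169}{25}\right)}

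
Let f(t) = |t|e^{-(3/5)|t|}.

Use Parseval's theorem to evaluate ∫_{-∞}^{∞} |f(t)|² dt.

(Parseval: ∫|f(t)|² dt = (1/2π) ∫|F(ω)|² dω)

∫|f(t)|² dt = \frac{125}{54}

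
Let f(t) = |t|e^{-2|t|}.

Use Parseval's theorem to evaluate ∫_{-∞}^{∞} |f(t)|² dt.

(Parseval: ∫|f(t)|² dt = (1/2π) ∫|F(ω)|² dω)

∫|f(t)|² dt = \frac{1}{16}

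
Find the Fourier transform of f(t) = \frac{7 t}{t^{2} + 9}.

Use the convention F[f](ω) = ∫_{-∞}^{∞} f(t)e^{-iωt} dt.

F(ω) = - 7 i \pi e^{- 3 \left|{\omega}\right|} \operatorname{sign}{\left(\omega \right)}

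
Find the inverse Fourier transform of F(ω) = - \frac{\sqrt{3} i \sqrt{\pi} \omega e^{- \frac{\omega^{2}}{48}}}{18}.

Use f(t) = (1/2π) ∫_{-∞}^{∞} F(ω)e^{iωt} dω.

f(t) = 8 t e^{- 12 t^{2}}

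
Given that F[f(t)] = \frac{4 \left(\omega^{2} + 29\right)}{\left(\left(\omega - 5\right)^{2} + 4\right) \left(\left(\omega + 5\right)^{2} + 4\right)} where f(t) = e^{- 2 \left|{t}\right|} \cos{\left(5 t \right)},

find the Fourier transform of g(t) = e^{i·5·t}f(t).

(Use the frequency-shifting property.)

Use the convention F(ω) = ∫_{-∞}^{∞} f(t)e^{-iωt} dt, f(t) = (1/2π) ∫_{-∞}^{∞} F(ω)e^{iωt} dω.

F[g](ω) = \frac{4 \left(\left(\omega - 5\right)^{2} + 29\right)}{\left(\omega^{2} + 4\right) \left(\left(\omega - 10\right)^{2} + 4\right)}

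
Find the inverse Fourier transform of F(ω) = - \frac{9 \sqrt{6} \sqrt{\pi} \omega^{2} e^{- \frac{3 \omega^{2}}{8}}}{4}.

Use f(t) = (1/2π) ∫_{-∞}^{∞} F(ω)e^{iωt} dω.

f(t) = 3 \left(\frac{8 t^{2}}{3} - 2\right) e^{- \frac{2 t^{2}}{3}}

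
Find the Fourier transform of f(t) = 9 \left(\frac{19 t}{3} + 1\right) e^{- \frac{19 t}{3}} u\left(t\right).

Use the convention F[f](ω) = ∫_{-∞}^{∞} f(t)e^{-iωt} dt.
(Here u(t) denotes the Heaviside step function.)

F(ω) = \frac{27 \left(- 3 i \omega - 38\right)}{9 \omega^{2} - 114 i \omega - 361}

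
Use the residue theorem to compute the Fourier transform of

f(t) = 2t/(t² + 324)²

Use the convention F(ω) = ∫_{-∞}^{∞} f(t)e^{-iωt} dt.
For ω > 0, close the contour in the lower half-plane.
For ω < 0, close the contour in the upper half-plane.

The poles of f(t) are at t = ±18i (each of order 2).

Let g(z) = f(z)e^{-iωz}; for large |z| the factor e^{-iωz} decays in the lower half-plane when ω > 0 and in the upper half-plane when ω < 0.

Case ω > 0 (lower half-plane, clockwise contour ⇒ F(ω) = -2πi·ΣRes):
  Res_{z = - 18 i} g(z) = \frac{\omega e^{- 18 \omega}}{36} (pole of order 2)
  F(ω) = -2πi·ΣRes = - \frac{i \pi \omega e^{- 18 \omega}}{18}

Case ω < 0 (upper half-plane, counterclockwise contour ⇒ F(ω) = +2πi·ΣRes):
  Res_{z = 18 i} g(z) = - \frac{\omega e^{18 \omega}}{36} (pole of order 2)
  F(ω) = 2πi·ΣRes = - \frac{i \pi \omega e^{18 \omega}}{18}

Both cases combine into a single formula in |ω|:

F(ω) = - \frac{i \pi \omega e^{- 18 \left|{\omega}\right|}}{18}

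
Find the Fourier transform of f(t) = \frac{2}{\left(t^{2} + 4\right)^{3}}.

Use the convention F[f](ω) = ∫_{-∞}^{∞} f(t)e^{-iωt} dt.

F(ω) = \frac{\pi \left(4 \omega^{2} + 6 \left|{\omega}\right| + 3\right) e^{- 2 \left|{\omega}\right|}}{128}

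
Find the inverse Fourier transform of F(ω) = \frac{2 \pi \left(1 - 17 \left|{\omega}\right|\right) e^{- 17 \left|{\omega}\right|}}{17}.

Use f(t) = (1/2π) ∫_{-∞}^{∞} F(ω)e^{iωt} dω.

f(t) = \frac{4 t^{2}}{\left(t^{2} + 289\right)^{2}}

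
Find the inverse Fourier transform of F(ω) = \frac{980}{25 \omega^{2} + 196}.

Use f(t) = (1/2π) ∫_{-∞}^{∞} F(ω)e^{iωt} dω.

f(t) = 7 e^{- \frac{14 \left|{t}\right|}{5}}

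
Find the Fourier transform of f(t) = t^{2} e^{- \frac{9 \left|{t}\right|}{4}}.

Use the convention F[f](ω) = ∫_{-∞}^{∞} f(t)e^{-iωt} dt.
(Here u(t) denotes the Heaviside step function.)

F(ω) = \frac{6912 \left(27 - 16 \omega^{2}\right)}{\left(16 \omega^{2} + 81\right)^{3}}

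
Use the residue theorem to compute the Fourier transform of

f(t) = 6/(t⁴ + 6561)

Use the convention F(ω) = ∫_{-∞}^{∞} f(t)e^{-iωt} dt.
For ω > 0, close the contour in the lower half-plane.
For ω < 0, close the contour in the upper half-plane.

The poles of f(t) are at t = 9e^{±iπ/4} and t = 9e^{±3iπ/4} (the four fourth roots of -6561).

Let g(z) = f(z)e^{-iωz}; for large |z| the factor e^{-iωz} decays in the lower half-plane when ω > 0 and in the upper half-plane when ω < 0.

Case ω > 0 (lower half-plane, clockwise contour ⇒ F(ω) = -2πi·ΣRes):
  Res_{z = - \frac{9 \sqrt{2}}{2} - \frac{9 \sqrt{2} i}{2}} g(z) = \frac{\sqrt{2} i \left(1 - i\right) e^{\frac{9 \sqrt{2} \omega \left(-1 + i\right)}{2}}}{972}
  Res_{z = \frac{9 \sqrt{2}}{2} - \frac{9 \sqrt{2} i}{2}} g(z) = \frac{\sqrt{2} i \left(1 + i\right) e^{- \frac{9 \sqrt{2} \omega \left(1 + i\right)}{2}}}{972}
  F(ω) = -2πi·ΣRes = \frac{\sqrt{2} \pi \left(1 - i\right) \left(e^{9 \sqrt{2} i \omega} + i\right) e^{- \frac{9 \sqrt{2} \omega \left(1 + i\right)}{2}}}{486} = \frac{2 \pi e^{- \frac{9 \sqrt{2} \omega}{2}} \sin{\left(\frac{9 \sqrt{2} \omega}{2} + \frac{\pi}{4} \right)}}{243}

Case ω < 0 (upper half-plane, counterclockwise contour ⇒ F(ω) = +2πi·ΣRes):
  Res_{z = \frac{9 \sqrt{2}}{2} + \frac{9 \sqrt{2} i}{2}} g(z) = \frac{\sqrt{2} i \left(-1 + i\right) e^{\frac{9 \sqrt{2} \omega \left(1 - i\right)}{2}}}{972}
  Res_{z = - \frac{9 \sqrt{2}}{2} + \frac{9 \sqrt{2} i}{2}} g(z) = \frac{\sqrt{2} \left(1 - i\right) e^{\frac{9 \sqrt{2} \omega \left(1 + i\right)}{2}}}{972}
  F(ω) = 2πi·ΣRes = - \frac{\sqrt{2} i \pi \left(i \left(1 - i\right) e^{\frac{9 \sqrt{2} \omega \left(1 - i\right)}{2}} - \left(1 - i\right) e^{\frac{9 \sqrt{2} \omega \left(1 + i\right)}{2}}\right)}{486} = \frac{2 \pi e^{\frac{9 \sqrt{2} \omega}{2}} \cos{\left(\frac{9 \sqrt{2} \omega}{2} + \frac{\pi}{4} \right)}}{243}

Both cases combine into a single formula in |ω|:

F(ω) = \frac{2 \pi e^{- \frac{9 \sqrt{2} \left|{\omega}\right|}{2}} \sin{\left(\frac{9 \sqrt{2} \left|{\omega}\right|}{2} + \frac{\pi}{4} \right)}}{243}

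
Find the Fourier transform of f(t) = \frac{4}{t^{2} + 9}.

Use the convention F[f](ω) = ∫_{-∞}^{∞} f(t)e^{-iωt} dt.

F(ω) = \frac{4 \pi e^{- 3 \left|{\omega}\right|}}{3}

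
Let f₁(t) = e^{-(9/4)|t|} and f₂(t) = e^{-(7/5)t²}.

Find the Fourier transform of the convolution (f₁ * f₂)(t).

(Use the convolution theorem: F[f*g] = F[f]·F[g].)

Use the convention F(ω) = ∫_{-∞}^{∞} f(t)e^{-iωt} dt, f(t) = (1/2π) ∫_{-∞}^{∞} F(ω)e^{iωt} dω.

F[f₁*f₂](ω) = \frac{72 \sqrt{35} \sqrt{\pi} e^{- \frac{5 \omega^{2}}{28}}}{7 \left(16 \omega^{2} + 81\right)}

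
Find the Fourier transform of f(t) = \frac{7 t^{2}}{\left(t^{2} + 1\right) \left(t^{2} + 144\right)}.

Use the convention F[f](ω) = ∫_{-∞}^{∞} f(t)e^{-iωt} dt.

F(ω) = \frac{7 \pi \left(12 - e^{11 \left|{\omega}\right|}\right) e^{- 12 \left|{\omega}\right|}}{143}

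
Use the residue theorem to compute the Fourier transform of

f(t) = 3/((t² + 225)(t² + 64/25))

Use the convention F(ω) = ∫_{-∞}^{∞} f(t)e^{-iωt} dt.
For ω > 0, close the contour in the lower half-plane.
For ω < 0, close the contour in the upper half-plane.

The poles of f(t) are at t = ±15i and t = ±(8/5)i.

Let g(z) = f(z)e^{-iωz}; for large |z| the factor e^{-iωz} decays in the lower half-plane when ω > 0 and in the upper half-plane when ω < 0.

Case ω > 0 (lower half-plane, clockwise contour ⇒ F(ω) = -2πi·ΣRes):
  Res_{z = - 15 i} g(z) = - \frac{5 i e^{- 15 \omega}}{11122}
  Res_{z = - \frac{8 i}{5}} g(z) = \frac{375 i e^{- \frac{8 \omega}{5}}}{88976}
  F(ω) = -2πi·ΣRes = - \frac{5 \pi e^{- 15 \omega}}{5561} + \frac{375 \pi e^{- \frac{8 \omega}{5}}}{44488}

Case ω < 0 (upper half-plane, counterclockwise contour ⇒ F(ω) = +2πi·ΣRes):
  Res_{z = 15 i} g(z) = \frac{5 i e^{15 \omega}}{11122}
  Res_{z = \frac{8 i}{5}} g(z) = - \frac{375 i e^{\frac{8 \omega}{5}}}{88976}
  F(ω) = 2πi·ΣRes = \frac{5 \pi \left(75 e^{\frac{8 \omega}{5}} - 8 e^{15 \omega}\right)}{44488}

Both cases combine into a single formula in |ω|:

F(ω) = - \frac{5 \pi e^{- 15 \left|{\omega}\right|}}{5561} + \frac{375 \pi e^{- \frac{8 \left|{\omega}\right|}{5}}}{44488}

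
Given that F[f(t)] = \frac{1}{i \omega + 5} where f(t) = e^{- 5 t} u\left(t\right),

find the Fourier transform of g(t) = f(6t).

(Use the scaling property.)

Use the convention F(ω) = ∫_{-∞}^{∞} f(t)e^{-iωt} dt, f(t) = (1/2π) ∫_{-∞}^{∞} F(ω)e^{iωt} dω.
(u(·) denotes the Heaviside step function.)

F[g](ω) = \frac{1}{i \omega + 30}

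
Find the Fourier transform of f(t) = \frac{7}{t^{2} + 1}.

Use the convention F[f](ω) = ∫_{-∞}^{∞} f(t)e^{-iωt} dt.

F(ω) = 7 \pi e^{- \left|{\omega}\right|}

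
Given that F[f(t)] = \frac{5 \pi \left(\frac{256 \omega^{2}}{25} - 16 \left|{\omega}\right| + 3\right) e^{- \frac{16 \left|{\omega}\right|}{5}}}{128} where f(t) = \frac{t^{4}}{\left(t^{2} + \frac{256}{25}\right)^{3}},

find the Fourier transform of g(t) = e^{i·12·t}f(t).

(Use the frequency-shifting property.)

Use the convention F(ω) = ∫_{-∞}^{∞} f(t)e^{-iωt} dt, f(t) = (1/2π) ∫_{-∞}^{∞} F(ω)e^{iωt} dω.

F[g](ω) = \frac{\pi \left(256 \left(\omega - 12\right)^{2} - 400 \left|{\omega - 12}\right| + 75\right) e^{- \frac{16 \left|{\omega - 12}\right|}{5}}}{640}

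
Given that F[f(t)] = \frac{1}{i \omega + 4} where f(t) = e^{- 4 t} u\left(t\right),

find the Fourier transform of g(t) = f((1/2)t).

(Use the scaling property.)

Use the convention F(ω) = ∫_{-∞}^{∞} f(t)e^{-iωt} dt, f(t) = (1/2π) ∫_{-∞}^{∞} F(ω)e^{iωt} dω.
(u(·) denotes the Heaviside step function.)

F[g](ω) = \frac{1}{i \omega + 2}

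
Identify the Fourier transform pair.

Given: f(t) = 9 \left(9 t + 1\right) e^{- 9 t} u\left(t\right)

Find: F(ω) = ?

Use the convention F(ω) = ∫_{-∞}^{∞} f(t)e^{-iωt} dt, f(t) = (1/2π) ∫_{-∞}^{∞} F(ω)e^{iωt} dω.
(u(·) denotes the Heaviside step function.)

F(ω) = \frac{9 \left(- i \omega - 18\right)}{\omega^{2} - 18 i \omega - 81}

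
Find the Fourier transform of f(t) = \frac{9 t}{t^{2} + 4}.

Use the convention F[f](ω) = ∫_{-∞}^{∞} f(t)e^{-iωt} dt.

F(ω) = - 9 i \pi e^{- 2 \left|{\omega}\right|} \operatorname{sign}{\left(\omega \right)}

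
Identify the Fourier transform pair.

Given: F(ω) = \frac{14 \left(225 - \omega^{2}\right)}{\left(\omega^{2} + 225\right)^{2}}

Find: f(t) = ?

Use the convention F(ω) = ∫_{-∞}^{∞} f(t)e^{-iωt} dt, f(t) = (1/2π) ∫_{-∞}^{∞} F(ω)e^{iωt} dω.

f(t) = 7 e^{- 15 \left|{t}\right|} \left|{t}\right|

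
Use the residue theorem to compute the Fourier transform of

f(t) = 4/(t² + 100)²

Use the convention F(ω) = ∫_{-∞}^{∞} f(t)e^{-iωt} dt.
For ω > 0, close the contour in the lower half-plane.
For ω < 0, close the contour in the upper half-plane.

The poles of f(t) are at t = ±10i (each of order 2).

Let g(z) = f(z)e^{-iωz}; for large |z| the factor e^{-iωz} decays in the lower half-plane when ω > 0 and in the upper half-plane when ω < 0.

Case ω > 0 (lower half-plane, clockwise contour ⇒ F(ω) = -2πi·ΣRes):
  Res_{z = - 10 i} g(z) = \frac{i \left(10 \omega + 1\right) e^{- 10 \omega}}{1000} (pole of order 2)
  F(ω) = -2πi·ΣRes = \frac{\pi \left(10 \omega + 1\right) e^{- 10 \omega}}{500}

Case ω < 0 (upper half-plane, counterclockwise contour ⇒ F(ω) = +2πi·ΣRes):
  Res_{z = 10 i} g(z) = \frac{i \left(10 \omega - 1\right) e^{10 \omega}}{1000} (pole of order 2)
  F(ω) = 2πi·ΣRes = \frac{\pi \left(1 - 10 \omega\right) e^{10 \omega}}{500}

Both cases combine into a single formula in |ω|:

F(ω) = \frac{\pi \left(10 \left|{\omega}\right| + 1\right) e^{- 10 \left|{\omega}\right|}}{500}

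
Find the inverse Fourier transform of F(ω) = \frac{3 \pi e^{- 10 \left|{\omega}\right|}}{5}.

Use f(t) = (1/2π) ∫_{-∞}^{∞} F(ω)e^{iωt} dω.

f(t) = \frac{6}{t^{2} + 100}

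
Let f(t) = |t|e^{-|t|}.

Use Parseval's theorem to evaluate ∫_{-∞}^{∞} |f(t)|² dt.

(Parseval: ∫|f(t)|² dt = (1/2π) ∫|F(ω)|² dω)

∫|f(t)|² dt = \frac{1}{2}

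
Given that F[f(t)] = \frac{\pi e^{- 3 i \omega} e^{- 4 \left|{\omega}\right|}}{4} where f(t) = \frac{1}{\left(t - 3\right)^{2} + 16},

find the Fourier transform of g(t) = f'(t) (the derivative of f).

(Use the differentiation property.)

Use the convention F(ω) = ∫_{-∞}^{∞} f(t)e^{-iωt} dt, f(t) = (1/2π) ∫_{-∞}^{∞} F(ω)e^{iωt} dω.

F[g](ω) = \frac{i \pi \omega e^{- 3 i \omega - 4 \left|{\omega}\right|}}{4}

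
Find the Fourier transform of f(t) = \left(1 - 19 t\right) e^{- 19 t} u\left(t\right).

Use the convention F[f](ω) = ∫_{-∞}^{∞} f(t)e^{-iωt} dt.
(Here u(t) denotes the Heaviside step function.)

F(ω) = \frac{i \omega}{- \omega^{2} + 38 i \omega + 361}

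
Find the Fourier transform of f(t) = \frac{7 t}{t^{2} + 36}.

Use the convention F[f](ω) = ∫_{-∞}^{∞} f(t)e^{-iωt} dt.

F(ω) = - 7 i \pi e^{- 6 \left|{\omega}\right|} \operatorname{sign}{\left(\omega \right)}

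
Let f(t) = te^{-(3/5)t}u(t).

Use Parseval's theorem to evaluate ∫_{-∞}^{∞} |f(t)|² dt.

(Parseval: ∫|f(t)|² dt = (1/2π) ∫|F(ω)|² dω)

∫|f(t)|² dt = \frac{125}{108}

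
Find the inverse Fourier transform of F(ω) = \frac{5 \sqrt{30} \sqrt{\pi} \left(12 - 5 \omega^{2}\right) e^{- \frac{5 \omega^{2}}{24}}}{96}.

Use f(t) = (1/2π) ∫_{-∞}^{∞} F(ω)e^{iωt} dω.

f(t) = 9 t^{2} e^{- \frac{6 t^{2}}{5}}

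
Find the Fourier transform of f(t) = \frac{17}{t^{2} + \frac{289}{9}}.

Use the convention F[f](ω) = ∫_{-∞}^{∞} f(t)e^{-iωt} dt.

F(ω) = 3 \pi e^{- \frac{17 \left|{\omega}\right|}{3}}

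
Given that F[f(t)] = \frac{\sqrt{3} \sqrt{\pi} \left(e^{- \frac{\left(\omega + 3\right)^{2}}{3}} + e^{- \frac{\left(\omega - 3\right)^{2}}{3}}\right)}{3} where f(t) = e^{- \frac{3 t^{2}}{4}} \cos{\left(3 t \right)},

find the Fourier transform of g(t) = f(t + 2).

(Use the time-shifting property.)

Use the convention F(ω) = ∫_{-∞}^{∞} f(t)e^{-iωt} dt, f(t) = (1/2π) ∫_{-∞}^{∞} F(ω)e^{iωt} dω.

F[g](ω) = \frac{\sqrt{3} \sqrt{\pi} \left(e^{4 \omega} + 1\right) e^{- \frac{\omega^{2}}{3} - 2 \omega + 2 i \omega - 3}}{3}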